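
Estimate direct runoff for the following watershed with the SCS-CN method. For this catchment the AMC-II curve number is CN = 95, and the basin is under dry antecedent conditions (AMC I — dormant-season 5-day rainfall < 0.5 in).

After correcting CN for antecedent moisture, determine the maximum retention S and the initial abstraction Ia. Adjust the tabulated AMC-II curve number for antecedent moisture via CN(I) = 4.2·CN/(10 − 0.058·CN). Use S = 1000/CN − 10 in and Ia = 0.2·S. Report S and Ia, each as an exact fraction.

Adjust CN=95 to AMC I: 4.2·95/(10 − 0.058·95) → 399 ÷ (449/100) = 39900/449 ≈ 88.864
Max retention: S = 1000/(39900/449) − 10 = 500/399 in (≈ 1.253 in)
Ia = 0.2·(500/399) = 100/399 in ≈ 0.251 in

S = 500/399 in ≈ 1.253 in; Ia = 100/399 in ≈ 0.251 in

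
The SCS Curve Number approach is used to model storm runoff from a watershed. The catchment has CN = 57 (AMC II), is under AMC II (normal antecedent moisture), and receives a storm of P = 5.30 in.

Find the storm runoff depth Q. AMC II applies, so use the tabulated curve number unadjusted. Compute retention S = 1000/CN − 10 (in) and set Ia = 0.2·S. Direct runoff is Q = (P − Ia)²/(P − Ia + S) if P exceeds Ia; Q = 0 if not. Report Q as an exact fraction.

CN(II) = 57; AMC II needs no correction.
Retention S: 1000/CN − 10 with CN=57.000 → S = 430/57 ≈ 7.544 in
Initial abstraction Ia = S/5 = (430/57)/5 = 86/57 ≈ 1.509 in
Excess rainfall: 5.300 − 1.509 = 3.791 in; P > Ia so Q > 0
Q: (2161/570)² ÷ (6461/570) = 4669921/3682770 in (≈ 1.268 in)

Q = 4669921/3682770 in ≈ 1.268 in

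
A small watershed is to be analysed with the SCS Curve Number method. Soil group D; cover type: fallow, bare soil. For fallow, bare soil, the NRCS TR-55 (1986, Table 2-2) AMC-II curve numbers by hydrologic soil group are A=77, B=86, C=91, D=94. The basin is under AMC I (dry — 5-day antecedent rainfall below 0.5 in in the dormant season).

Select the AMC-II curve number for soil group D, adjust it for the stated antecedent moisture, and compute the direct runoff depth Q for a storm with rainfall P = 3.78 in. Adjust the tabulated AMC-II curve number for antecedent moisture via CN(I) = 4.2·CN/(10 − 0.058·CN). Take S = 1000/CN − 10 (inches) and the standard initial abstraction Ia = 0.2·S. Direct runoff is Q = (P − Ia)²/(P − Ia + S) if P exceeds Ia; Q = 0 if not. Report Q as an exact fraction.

Q = 3269666761/1351877450 in ≈ 2.419 in

NRCS table: fallow, bare soil, soil group D → CN(II) = 94
Adjust CN=94 to AMC I: 4.2·94/(10 − 0.058·94) → (1974/5) ÷ (1137/250) = 32900/379 ≈ 86.807
Retention S: 1000/CN − 10 with CN=86.807 → S = 500/329 ≈ 1.520 in
Ia = 0.2·(500/329) = 100/329 in ≈ 0.304 in
P − Ia = 3.780 − 0.304 = 57181/16450 ≈ 3.476 in (> 0, runoff occurs)
Q: (57181/16450)² ÷ (82181/16450) = 3269666761/1351877450 in (≈ 2.419 in)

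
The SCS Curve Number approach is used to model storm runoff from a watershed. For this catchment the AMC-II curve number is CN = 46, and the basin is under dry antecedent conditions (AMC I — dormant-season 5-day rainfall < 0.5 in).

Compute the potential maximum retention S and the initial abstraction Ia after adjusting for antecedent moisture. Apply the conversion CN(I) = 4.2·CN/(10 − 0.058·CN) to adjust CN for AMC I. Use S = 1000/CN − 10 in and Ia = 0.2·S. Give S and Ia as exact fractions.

CN(I) from CN(II)=46: (4.2·46)/(10 − 0.058·46) = 16100/611 ≈ 26.350
Max retention: S = 1000/(16100/611) − 10 = 4500/161 in (≈ 27.950 in)
Ia = 0.2S: 0.2·27.950 = 5.590 in (exactly 900/161)

S = 4500/161 in ≈ 27.950 in; Ia = 900/161 in ≈ 5.590 in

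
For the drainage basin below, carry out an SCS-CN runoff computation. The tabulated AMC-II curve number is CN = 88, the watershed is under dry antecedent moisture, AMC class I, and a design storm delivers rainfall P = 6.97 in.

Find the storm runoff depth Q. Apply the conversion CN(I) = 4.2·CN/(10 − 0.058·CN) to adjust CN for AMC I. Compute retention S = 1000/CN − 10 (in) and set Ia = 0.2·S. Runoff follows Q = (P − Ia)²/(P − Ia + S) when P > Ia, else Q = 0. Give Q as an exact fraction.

Dry (AMC I): CN(I) = 4.2·88/(10 − 0.058·88) = (1848/5)/(612/125) = 3850/51 ≈ 75.490
Max retention: S = 1000/(3850/51) − 10 = 250/77 in (≈ 3.247 in)
Initial abstraction Ia = S/5 = (250/77)/5 = 50/77 ≈ 0.649 in
Since P=6.970 > Ia=0.649: effective rainfall P−Ia = 48669/7700 in
Runoff Q = (P−Ia)²/(P−Ia+S) = (6.321)²/(6.321+3.247) = 2368671561/567251300 ≈ 4.176 in

Q = 2368671561/567251300 in ≈ 4.176 in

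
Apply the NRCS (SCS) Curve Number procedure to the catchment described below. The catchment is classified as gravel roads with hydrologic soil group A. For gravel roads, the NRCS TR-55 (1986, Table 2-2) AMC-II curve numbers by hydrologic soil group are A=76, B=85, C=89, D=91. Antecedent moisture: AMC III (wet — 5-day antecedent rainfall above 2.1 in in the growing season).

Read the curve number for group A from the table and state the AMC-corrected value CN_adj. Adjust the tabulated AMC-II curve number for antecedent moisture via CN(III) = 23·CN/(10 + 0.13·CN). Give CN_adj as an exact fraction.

CN_adj = 43700/497 ≈ 87.928

NRCS table: gravel roads, soil group A → CN(II) = 76
Wet (AMC III): CN(III) = 23·76/(10 + 0.13·76) = 1748/(497/25) = 43700/497 ≈ 87.928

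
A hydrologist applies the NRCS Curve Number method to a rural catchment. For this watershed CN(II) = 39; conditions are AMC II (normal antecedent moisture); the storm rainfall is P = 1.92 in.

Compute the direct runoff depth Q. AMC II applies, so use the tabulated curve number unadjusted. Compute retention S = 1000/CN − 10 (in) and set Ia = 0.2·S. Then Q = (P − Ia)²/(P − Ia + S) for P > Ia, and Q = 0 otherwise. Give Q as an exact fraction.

AMC II — tabulated CN = 39 applies directly.
S = 1000/39 − 10 = 610/39 in ≈ 15.641 in
Ia = 0.2S: 0.2·15.641 = 3.128 in (exactly 122/39)
P = 1.920 ≤ Ia = 3.128 in: entire storm abstracted, Q = 0.

Q = 0 in ≈ 0.000 in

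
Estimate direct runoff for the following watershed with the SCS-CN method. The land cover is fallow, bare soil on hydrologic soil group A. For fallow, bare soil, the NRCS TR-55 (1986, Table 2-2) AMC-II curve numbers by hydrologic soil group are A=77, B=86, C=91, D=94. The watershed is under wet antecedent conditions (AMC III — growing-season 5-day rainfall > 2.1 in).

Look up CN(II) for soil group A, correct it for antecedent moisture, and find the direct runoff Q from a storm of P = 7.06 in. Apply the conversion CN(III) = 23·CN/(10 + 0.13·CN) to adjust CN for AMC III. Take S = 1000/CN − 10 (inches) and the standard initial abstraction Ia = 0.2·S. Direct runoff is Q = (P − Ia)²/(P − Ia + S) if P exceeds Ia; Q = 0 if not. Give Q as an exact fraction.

NRCS table: fallow, bare soil, soil group A → CN(II) = 77
CN(III) from CN(II)=77: (23·77)/(10 + 0.13·77) = 7700/87 ≈ 88.506
S = 1000/(7700/87) − 10 = 100/77 in ≈ 1.299 in
Initial abstraction Ia = S/5 = (100/77)/5 = 20/77 ≈ 0.260 in
Since P=7.060 > Ia=0.260: effective rainfall P−Ia = 26181/3850 in
Q = (26181/3850)²/((26181/3850) + 100/77) = (685444761/14822500)/(31181/3850) = 685444761/120046850 in ≈ 5.710 in

Q = 685444761/120046850 in ≈ 5.710 in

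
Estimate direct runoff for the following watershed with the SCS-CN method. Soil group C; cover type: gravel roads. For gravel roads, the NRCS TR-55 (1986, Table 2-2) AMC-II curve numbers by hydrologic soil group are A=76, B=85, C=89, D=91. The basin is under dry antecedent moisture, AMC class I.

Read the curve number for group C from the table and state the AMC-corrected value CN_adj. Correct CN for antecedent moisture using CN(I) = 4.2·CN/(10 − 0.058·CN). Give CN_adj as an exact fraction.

CN_adj = 186900/2419 ≈ 77.263

NRCS table: gravel roads, soil group C → CN(II) = 89
Adjust CN=89 to AMC I: 4.2·89/(10 − 0.058·89) → (1869/5) ÷ (2419/500) = 186900/2419 ≈ 77.263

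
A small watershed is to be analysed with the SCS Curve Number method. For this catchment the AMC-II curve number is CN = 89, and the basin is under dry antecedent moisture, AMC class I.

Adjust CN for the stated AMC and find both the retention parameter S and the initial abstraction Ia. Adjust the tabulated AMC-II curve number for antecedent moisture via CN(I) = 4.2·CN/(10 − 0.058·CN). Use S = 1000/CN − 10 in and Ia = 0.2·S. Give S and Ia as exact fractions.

CN(I) from CN(II)=89: (4.2·89)/(10 − 0.058·89) = 186900/2419 ≈ 77.263
Retention S: 1000/CN − 10 with CN=77.263 → S = 5500/1869 ≈ 2.943 in
Ia = 0.2·(5500/1869) = 1100/1869 in ≈ 0.589 in

S = 5500/1869 in ≈ 2.943 in; Ia = 1100/1869 in ≈ 0.589 in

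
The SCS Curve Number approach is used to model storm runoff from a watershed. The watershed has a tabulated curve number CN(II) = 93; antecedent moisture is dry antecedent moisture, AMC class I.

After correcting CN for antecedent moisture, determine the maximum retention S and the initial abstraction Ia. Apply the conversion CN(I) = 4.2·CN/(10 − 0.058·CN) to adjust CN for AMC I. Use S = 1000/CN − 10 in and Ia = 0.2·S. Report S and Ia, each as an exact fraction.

Dry (AMC I): CN(I) = 4.2·93/(10 − 0.058·93) = (1953/5)/(2303/500) = 27900/329 ≈ 84.802
Retention S: 1000/CN − 10 with CN=84.802 → S = 500/279 ≈ 1.792 in
Ia = 0.2S: 0.2·1.792 = 0.358 in (exactly 100/279)

S = 500/279 in ≈ 1.792 in; Ia = 100/279 in ≈ 0.358 in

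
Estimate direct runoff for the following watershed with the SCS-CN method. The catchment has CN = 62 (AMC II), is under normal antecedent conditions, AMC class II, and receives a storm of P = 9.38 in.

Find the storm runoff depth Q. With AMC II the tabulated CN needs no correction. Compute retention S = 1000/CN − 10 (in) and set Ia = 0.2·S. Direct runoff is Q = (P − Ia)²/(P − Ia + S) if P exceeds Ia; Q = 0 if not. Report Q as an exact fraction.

AMC II — tabulated CN = 62 applies directly.
Max retention: S = 1000/62 − 10 = 190/31 in (≈ 6.129 in)
Ia = 0.2S: 0.2·6.129 = 1.226 in (exactly 38/31)
Excess rainfall: 9.380 − 1.226 = 8.154 in; P > Ia so Q > 0
Q = (12639/1550)²/((12639/1550) + 190/31) = (159744321/2402500)/(22139/1550) = 159744321/34315450 in ≈ 4.655 in

Q = 159744321/34315450 in ≈ 4.655 in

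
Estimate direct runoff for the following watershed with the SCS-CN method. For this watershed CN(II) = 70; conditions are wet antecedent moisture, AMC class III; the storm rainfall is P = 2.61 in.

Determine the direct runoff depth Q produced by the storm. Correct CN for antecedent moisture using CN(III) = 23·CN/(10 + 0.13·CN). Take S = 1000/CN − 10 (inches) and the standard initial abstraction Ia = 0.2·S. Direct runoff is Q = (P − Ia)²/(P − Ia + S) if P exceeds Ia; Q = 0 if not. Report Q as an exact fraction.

CN(III) from CN(II)=70: (23·70)/(10 + 0.13·70) = 16100/191 ≈ 84.293
Max retention: S = 1000/(16100/191) − 10 = 300/161 in (≈ 1.863 in)
Ia = 0.2S: 0.2·1.863 = 0.373 in (exactly 60/161)
Excess rainfall: 2.610 − 0.373 = 2.237 in; P > Ia so Q > 0
Runoff Q = (P−Ia)²/(P−Ia+S) = (2.237)²/(2.237+1.863) = 432504147/354312700 ≈ 1.221 in

Q = 432504147/354312700 in ≈ 1.221 in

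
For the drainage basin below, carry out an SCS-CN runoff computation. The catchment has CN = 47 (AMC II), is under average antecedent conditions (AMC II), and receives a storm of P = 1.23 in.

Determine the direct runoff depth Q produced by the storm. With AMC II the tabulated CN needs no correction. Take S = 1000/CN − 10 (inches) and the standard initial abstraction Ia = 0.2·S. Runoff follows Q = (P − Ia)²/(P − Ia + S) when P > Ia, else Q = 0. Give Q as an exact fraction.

AMC II — tabulated CN = 47 applies directly.
Max retention: S = 1000/47 − 10 = 530/47 in (≈ 11.277 in)
Initial abstraction Ia = S/5 = (530/47)/5 = 106/47 ≈ 2.255 in
P = 1.230 ≤ Ia = 2.255 in: entire storm abstracted, Q = 0.

Q = 0 in ≈ 0.000 in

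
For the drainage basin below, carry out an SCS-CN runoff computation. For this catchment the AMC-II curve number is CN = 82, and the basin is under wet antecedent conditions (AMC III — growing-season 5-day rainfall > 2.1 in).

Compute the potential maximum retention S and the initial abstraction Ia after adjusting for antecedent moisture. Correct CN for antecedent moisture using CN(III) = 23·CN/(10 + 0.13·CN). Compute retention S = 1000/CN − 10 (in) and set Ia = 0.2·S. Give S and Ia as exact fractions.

Adjust CN=82 to AMC III: 23·82/(10 + 0.13·82) → 1886 ÷ (1033/50) = 94300/1033 ≈ 91.288
Max retention: S = 1000/(94300/1033) − 10 = 900/943 in (≈ 0.954 in)
Ia = 0.2S: 0.2·0.954 = 0.191 in (exactly 180/943)

S = 900/943 in ≈ 0.954 in; Ia = 180/943 in ≈ 0.191 in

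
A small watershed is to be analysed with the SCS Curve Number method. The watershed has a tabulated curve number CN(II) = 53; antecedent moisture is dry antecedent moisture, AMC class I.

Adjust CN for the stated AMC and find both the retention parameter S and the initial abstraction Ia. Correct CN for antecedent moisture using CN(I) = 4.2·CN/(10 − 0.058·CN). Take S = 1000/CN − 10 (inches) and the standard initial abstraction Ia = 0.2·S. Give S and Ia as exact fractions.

CN(I) from CN(II)=53: (4.2·53)/(10 − 0.058·53) = 111300/3463 ≈ 32.140
S = 1000/(111300/3463) − 10 = 23500/1113 in ≈ 21.114 in
Initial abstraction Ia = S/5 = (23500/1113)/5 = 4700/1113 ≈ 4.223 in

S = 23500/1113 in ≈ 21.114 in; Ia = 4700/1113 in ≈ 4.223 in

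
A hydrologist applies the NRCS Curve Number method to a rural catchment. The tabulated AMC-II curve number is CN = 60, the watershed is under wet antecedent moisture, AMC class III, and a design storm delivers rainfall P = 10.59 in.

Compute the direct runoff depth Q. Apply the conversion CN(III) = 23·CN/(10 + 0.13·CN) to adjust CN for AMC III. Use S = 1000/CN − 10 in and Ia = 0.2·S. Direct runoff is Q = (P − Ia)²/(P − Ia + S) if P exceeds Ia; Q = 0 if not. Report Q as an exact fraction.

Q = 4770803041/614589900 in ≈ 7.763 in

Adjust CN=60 to AMC III: 23·60/(10 + 0.13·60) → 1380 ÷ (89/5) = 6900/89 ≈ 77.528
Retention S: 1000/CN − 10 with CN=77.528 → S = 200/69 ≈ 2.899 in
Ia = 0.2·(200/69) = 40/69 in ≈ 0.580 in
Since P=10.590 > Ia=0.580: effective rainfall P−Ia = 69071/6900 in
Runoff Q = (P−Ia)²/(P−Ia+S) = (10.010)²/(10.010+2.899) = 4770803041/614589900 ≈ 7.763 in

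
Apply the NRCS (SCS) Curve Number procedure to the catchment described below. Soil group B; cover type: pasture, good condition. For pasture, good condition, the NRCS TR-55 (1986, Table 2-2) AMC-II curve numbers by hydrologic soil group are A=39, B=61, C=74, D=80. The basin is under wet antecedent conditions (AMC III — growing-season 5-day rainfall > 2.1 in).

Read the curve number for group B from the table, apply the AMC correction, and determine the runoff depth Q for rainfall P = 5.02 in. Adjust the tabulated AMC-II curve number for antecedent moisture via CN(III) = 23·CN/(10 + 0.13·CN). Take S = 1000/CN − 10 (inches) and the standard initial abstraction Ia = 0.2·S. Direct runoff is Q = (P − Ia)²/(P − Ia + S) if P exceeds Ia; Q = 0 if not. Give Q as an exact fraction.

NRCS table: pasture, good condition, soil group B → CN(II) = 61
CN(III) from CN(II)=61: (23·61)/(10 + 0.13·61) = 140300/1793 ≈ 78.249
S = 1000/(140300/1793) − 10 = 3900/1403 in ≈ 2.780 in
Ia = 0.2S: 0.2·2.780 = 0.556 in (exactly 780/1403)
Excess rainfall: 5.020 − 0.556 = 4.464 in; P > Ia so Q > 0
Q = (313153/70150)²/((313153/70150) + 3900/1403) = (98064801409/4921022500)/(508153/70150) = 98064801409/35646932950 in ≈ 2.751 in

Q = 98064801409/35646932950 in ≈ 2.751 in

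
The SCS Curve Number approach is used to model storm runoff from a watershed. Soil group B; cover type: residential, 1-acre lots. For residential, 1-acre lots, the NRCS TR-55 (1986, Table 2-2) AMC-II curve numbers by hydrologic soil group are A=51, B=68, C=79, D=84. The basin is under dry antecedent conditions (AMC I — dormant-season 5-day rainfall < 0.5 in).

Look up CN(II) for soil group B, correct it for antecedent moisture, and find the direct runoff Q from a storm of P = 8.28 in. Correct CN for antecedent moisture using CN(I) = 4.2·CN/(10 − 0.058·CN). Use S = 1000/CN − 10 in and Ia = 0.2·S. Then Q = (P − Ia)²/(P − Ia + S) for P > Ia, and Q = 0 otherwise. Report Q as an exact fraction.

Q = 2905102201/1373548575 in ≈ 2.115 in

NRCS table: residential, 1-acre lots, soil group B → CN(II) = 68
Dry (AMC I): CN(I) = 4.2·68/(10 − 0.058·68) = (1428/5)/(757/125) = 35700/757 ≈ 47.160
Max retention: S = 1000/(35700/757) − 10 = 4000/357 in (≈ 11.204 in)
Ia = 0.2S: 0.2·11.204 = 2.241 in (exactly 800/357)
Excess rainfall: 8.280 − 2.241 = 6.039 in; P > Ia so Q > 0
Q: (53899/8925)² ÷ (153899/8925) = 2905102201/1373548575 in (≈ 2.115 in)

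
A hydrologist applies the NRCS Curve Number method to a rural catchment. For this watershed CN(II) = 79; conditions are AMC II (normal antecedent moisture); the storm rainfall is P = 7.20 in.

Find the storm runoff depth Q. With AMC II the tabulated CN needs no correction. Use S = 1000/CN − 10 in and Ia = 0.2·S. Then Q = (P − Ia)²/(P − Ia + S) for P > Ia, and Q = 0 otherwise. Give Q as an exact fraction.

Q = 578163/121265 in ≈ 4.768 in

AMC II — tabulated CN = 79 applies directly.
Max retention: S = 1000/79 − 10 = 210/79 in (≈ 2.658 in)
Initial abstraction Ia = S/5 = (210/79)/5 = 42/79 ≈ 0.532 in
P − Ia = 7.200 − 0.532 = 2634/395 ≈ 6.668 in (> 0, runoff occurs)
Q = (2634/395)²/((2634/395) + 210/79) = (6937956/156025)/(3684/395) = 578163/121265 in ≈ 4.768 in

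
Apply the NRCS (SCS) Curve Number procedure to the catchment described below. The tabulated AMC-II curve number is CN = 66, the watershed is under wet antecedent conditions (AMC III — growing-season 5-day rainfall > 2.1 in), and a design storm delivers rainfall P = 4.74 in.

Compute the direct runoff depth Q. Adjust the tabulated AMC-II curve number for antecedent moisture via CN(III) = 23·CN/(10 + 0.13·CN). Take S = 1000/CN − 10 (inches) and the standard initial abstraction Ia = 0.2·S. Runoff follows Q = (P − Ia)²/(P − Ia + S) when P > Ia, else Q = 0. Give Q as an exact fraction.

Q = 26530871689/9407159850 in ≈ 2.820 in

CN(III) from CN(II)=66: (23·66)/(10 + 0.13·66) = 75900/929 ≈ 81.701
Max retention: S = 1000/(75900/929) − 10 = 1700/759 in (≈ 2.240 in)
Ia = 0.2S: 0.2·2.240 = 0.448 in (exactly 340/759)
P − Ia = 4.740 − 0.448 = 162883/37950 ≈ 4.292 in (> 0, runoff occurs)
Q = (162883/37950)²/((162883/37950) + 1700/759) = (26530871689/1440202500)/(247883/37950) = 26530871689/9407159850 in ≈ 2.820 in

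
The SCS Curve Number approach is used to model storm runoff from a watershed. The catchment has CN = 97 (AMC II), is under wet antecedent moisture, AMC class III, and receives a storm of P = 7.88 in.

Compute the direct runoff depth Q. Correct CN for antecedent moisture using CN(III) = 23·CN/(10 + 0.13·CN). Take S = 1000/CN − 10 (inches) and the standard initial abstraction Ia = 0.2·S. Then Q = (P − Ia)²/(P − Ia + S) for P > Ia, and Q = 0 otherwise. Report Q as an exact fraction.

Q = 191850132049/24848152925 in ≈ 7.721 in

Wet (AMC III): CN(III) = 23·97/(10 + 0.13·97) = 2231/(2261/100) = 223100/2261 ≈ 98.673
Retention S: 1000/CN − 10 with CN=98.673 → S = 300/2231 ≈ 0.134 in
Ia = 0.2·(300/2231) = 60/2231 in ≈ 0.027 in
Since P=7.880 > Ia=0.027: effective rainfall P−Ia = 438007/55775 in
Runoff Q = (P−Ia)²/(P−Ia+S) = (7.853)²/(7.853+0.134) = 191850132049/24848152925 ≈ 7.721 in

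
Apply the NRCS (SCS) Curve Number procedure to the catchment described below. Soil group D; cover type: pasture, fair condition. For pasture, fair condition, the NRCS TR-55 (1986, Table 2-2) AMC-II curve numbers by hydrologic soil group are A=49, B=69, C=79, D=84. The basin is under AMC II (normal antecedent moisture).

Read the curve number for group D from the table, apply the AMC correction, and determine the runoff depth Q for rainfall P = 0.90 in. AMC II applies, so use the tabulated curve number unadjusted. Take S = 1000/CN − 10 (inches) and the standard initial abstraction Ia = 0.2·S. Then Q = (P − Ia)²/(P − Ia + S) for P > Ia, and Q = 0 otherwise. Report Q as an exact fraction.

NRCS table: pasture, fair condition, soil group D → CN(II) = 84
AMC II — tabulated CN = 84 applies directly.
Max retention: S = 1000/84 − 10 = 40/21 in (≈ 1.905 in)
Initial abstraction Ia = S/5 = (40/21)/5 = 8/21 ≈ 0.381 in
Excess rainfall: 0.900 − 0.381 = 0.519 in; P > Ia so Q > 0
Runoff Q = (P−Ia)²/(P−Ia+S) = (0.519)²/(0.519+1.905) = 11881/106890 ≈ 0.111 in

Q = 11881/106890 in ≈ 0.111 in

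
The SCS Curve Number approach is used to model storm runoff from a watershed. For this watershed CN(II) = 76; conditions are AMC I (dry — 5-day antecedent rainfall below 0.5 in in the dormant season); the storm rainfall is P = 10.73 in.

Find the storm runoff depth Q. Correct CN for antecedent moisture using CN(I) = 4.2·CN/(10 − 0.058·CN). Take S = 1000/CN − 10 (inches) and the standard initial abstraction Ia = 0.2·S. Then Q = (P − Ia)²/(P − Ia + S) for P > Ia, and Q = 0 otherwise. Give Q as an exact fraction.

Q = 15057498681/2962029700 in ≈ 5.084 in

Adjust CN=76 to AMC I: 4.2·76/(10 − 0.058·76) → (1596/5) ÷ (699/125) = 13300/233 ≈ 57.082
S = 1000/(13300/233) − 10 = 1000/133 in ≈ 7.519 in
Ia = 0.2·(1000/133) = 200/133 in ≈ 1.504 in
P − Ia = 10.730 − 1.504 = 122709/13300 ≈ 9.226 in (> 0, runoff occurs)
Q = (122709/13300)²/((122709/13300) + 1000/133) = (15057498681/176890000)/(222709/13300) = 15057498681/2962029700 in ≈ 5.084 in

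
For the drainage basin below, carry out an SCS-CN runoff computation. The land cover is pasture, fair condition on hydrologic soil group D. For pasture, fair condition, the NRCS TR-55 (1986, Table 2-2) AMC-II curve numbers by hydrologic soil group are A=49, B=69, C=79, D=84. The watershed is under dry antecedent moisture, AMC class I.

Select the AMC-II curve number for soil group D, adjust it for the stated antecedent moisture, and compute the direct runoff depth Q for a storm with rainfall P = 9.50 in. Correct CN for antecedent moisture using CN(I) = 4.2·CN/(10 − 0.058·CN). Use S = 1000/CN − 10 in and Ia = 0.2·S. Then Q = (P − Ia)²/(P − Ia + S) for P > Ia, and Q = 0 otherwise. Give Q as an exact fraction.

Q = 57441241/10212678 in ≈ 5.625 in

NRCS table: pasture, fair condition, soil group D → CN(II) = 84
CN(I) from CN(II)=84: (4.2·84)/(10 − 0.058·84) = 44100/641 ≈ 68.799
S = 1000/(44100/641) − 10 = 2000/441 in ≈ 4.535 in
Ia = 0.2S: 0.2·4.535 = 0.907 in (exactly 400/441)
Excess rainfall: 9.500 − 0.907 = 8.593 in; P > Ia so Q > 0
Q = (7579/882)²/((7579/882) + 2000/441) = (57441241/777924)/(11579/882) = 57441241/10212678 in ≈ 5.625 in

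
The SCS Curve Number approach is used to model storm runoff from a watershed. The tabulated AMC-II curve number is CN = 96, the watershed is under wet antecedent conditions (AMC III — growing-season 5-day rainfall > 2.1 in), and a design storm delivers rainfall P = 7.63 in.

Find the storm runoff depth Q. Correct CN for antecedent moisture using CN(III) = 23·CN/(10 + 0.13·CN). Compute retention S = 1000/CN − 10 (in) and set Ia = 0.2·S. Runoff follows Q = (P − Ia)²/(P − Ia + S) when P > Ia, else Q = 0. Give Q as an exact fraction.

Q = 2745445609/370164300 in ≈ 7.417 in

CN(III) from CN(II)=96: (23·96)/(10 + 0.13·96) = 27600/281 ≈ 98.221
S = 1000/(27600/281) − 10 = 25/138 in ≈ 0.181 in
Ia = 0.2S: 0.2·0.181 = 0.036 in (exactly 5/138)
Since P=7.630 > Ia=0.036: effective rainfall P−Ia = 52397/6900 in
Q: (52397/6900)² ÷ (53647/6900) = 2745445609/370164300 in (≈ 7.417 in)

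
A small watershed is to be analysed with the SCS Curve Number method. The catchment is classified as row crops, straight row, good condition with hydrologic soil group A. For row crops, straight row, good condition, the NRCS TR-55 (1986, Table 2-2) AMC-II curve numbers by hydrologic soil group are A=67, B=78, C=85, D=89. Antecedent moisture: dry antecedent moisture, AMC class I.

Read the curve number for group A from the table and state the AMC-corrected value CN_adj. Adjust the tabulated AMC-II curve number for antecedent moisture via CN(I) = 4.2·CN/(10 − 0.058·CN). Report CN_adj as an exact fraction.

CN_adj = 46900/1019 ≈ 46.026

NRCS table: row crops, straight row, good condition, soil group A → CN(II) = 67
Dry (AMC I): CN(I) = 4.2·67/(10 − 0.058·67) = (1407/5)/(3057/500) = 46900/1019 ≈ 46.026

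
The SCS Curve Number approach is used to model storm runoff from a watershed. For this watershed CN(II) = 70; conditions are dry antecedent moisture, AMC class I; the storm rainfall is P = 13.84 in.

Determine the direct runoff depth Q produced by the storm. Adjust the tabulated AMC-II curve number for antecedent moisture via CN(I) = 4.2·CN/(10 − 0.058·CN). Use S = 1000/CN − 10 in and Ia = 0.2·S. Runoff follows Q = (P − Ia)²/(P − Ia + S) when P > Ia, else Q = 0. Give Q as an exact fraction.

Q = 104459058/16509325 in ≈ 6.327 in

Adjust CN=70 to AMC I: 4.2·70/(10 − 0.058·70) → 294 ÷ (297/50) = 4900/99 ≈ 49.495
Max retention: S = 1000/(4900/99) − 10 = 500/49 in (≈ 10.204 in)
Initial abstraction Ia = S/5 = (500/49)/5 = 100/49 ≈ 2.041 in
P − Ia = 13.840 − 2.041 = 14454/1225 ≈ 11.799 in (> 0, runoff occurs)
Runoff Q = (P−Ia)²/(P−Ia+S) = (11.799)²/(11.799+10.204) = 104459058/16509325 ≈ 6.327 in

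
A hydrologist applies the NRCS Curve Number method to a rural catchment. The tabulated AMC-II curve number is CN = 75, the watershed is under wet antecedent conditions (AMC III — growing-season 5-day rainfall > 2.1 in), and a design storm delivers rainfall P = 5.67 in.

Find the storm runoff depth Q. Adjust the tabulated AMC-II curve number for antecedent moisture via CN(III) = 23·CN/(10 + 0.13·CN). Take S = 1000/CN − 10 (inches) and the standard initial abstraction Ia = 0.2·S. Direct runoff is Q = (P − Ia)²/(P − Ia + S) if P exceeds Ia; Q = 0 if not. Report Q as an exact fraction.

Adjust CN=75 to AMC III: 23·75/(10 + 0.13·75) → 1725 ÷ (79/4) = 6900/79 ≈ 87.342
Max retention: S = 1000/(6900/79) − 10 = 100/69 in (≈ 1.449 in)
Ia = 0.2·(100/69) = 20/69 in ≈ 0.290 in
P − Ia = 5.670 − 0.290 = 37123/6900 ≈ 5.380 in (> 0, runoff occurs)
Q = (37123/6900)²/((37123/6900) + 100/69) = (1378117129/47610000)/(47123/6900) = 1378117129/325148700 in ≈ 4.238 in

Q = 1378117129/325148700 in ≈ 4.238 in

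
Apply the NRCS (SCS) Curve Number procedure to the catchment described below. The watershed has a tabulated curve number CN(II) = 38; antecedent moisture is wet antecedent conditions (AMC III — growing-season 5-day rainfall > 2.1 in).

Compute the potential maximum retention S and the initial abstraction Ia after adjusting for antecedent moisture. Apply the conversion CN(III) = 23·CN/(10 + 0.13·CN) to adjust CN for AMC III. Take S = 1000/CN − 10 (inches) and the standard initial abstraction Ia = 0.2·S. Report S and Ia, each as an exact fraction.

Adjust CN=38 to AMC III: 23·38/(10 + 0.13·38) → 874 ÷ (747/50) = 43700/747 ≈ 58.501
Retention S: 1000/CN − 10 with CN=58.501 → S = 3100/437 ≈ 7.094 in
Ia = 0.2S: 0.2·7.094 = 1.419 in (exactly 620/437)

S = 3100/437 in ≈ 7.094 in; Ia = 620/437 in ≈ 1.419 in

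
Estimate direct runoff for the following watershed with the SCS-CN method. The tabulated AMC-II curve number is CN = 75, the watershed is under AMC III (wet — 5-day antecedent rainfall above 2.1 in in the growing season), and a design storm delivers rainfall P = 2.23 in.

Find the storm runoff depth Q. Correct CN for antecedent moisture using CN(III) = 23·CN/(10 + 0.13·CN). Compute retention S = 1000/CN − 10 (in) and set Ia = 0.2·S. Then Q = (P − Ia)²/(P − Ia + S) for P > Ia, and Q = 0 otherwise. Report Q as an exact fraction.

Wet (AMC III): CN(III) = 23·75/(10 + 0.13·75) = 1725/(79/4) = 6900/79 ≈ 87.342
S = 1000/(6900/79) − 10 = 100/69 in ≈ 1.449 in
Ia = 0.2·(100/69) = 20/69 in ≈ 0.290 in
Since P=2.230 > Ia=0.290: effective rainfall P−Ia = 13387/6900 in
Runoff Q = (P−Ia)²/(P−Ia+S) = (1.940)²/(1.940+1.449) = 179211769/161370300 ≈ 1.111 in

Q = 179211769/161370300 in ≈ 1.111 in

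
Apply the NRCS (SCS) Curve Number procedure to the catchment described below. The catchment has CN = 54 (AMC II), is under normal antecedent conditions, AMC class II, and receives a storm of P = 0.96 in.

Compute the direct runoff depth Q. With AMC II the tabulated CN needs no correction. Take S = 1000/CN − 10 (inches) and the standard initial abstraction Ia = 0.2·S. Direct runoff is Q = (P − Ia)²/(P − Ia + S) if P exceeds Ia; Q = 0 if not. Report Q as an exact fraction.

Average conditions: CN = 54 (no AMC adjustment).
S = 1000/54 − 10 = 230/27 in ≈ 8.519 in
Ia = 0.2S: 0.2·8.519 = 1.704 in (exactly 46/27)
P = 0.960 ≤ Ia = 1.704 in: entire storm abstracted, Q = 0.

Q = 0 in ≈ 0.000 in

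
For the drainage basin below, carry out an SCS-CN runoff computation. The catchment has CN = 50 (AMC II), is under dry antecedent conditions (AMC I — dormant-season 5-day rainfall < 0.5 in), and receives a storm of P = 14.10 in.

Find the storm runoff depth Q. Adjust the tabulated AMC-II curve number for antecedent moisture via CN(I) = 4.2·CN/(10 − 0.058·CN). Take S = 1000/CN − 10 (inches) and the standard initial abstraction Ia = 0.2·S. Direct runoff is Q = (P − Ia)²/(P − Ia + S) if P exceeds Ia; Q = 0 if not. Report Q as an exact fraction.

Q = 3845521/1461810 in ≈ 2.631 in

Dry (AMC I): CN(I) = 4.2·50/(10 − 0.058·50) = 210/(71/10) = 2100/71 ≈ 29.577
S = 1000/(2100/71) − 10 = 500/21 in ≈ 23.810 in
Ia = 0.2S: 0.2·23.810 = 4.762 in (exactly 100/21)
Since P=14.100 > Ia=4.762: effective rainfall P−Ia = 1961/210 in
Q = (1961/210)²/((1961/210) + 500/21) = (3845521/44100)/(6961/210) = 3845521/1461810 in ≈ 2.631 in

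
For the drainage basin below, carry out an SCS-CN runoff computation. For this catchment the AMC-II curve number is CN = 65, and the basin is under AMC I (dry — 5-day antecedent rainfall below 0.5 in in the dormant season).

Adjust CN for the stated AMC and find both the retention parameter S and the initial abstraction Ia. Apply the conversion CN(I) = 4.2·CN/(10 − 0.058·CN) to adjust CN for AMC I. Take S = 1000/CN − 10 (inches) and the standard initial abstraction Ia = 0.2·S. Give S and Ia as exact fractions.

Dry (AMC I): CN(I) = 4.2·65/(10 − 0.058·65) = 273/(623/100) = 3900/89 ≈ 43.820
Retention S: 1000/CN − 10 with CN=43.820 → S = 500/39 ≈ 12.821 in
Ia = 0.2·(500/39) = 100/39 in ≈ 2.564 in

S = 500/39 in ≈ 12.821 in; Ia = 100/39 in ≈ 2.564 in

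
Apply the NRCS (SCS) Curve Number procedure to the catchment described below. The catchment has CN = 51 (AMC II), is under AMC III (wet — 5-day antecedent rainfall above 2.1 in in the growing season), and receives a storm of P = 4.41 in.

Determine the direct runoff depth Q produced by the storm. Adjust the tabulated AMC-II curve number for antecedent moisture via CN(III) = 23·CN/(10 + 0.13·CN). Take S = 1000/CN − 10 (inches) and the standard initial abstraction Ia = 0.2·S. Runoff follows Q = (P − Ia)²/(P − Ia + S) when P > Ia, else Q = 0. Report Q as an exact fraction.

Adjust CN=51 to AMC III: 23·51/(10 + 0.13·51) → 1173 ÷ (1663/100) = 117300/1663 ≈ 70.535
Max retention: S = 1000/(117300/1663) − 10 = 4900/1173 in (≈ 4.177 in)
Initial abstraction Ia = S/5 = (4900/1173)/5 = 980/1173 ≈ 0.835 in
Since P=4.410 > Ia=0.835: effective rainfall P−Ia = 419293/117300 in
Q = (419293/117300)²/((419293/117300) + 4900/1173) = (175806619849/13759290000)/(909293/117300) = 512555743/310962300 in ≈ 1.648 in

Q = 512555743/310962300 in ≈ 1.648 in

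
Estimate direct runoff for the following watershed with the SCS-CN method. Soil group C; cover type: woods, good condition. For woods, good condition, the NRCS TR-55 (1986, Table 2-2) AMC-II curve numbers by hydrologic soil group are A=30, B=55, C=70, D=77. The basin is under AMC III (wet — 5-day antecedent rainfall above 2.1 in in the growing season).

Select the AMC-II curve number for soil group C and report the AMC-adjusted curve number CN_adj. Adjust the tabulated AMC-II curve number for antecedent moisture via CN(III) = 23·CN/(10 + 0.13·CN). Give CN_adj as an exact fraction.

NRCS table: woods, good condition, soil group C → CN(II) = 70
CN(III) from CN(II)=70: (23·70)/(10 + 0.13·70) = 16100/191 ≈ 84.293

CN_adj = 16100/191 ≈ 84.293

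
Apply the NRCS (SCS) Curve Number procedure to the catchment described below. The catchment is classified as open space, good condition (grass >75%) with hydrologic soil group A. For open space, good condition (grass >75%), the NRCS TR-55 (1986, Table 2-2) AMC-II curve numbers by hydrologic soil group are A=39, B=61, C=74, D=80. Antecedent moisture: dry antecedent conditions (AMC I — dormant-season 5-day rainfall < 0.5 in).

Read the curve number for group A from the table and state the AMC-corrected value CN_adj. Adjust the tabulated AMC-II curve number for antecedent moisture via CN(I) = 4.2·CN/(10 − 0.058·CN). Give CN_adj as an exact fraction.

CN_adj = 81900/3869 ≈ 21.168

NRCS table: open space, good condition (grass >75%), soil group A → CN(II) = 39
Dry (AMC I): CN(I) = 4.2·39/(10 − 0.058·39) = (819/5)/(3869/500) = 81900/3869 ≈ 21.168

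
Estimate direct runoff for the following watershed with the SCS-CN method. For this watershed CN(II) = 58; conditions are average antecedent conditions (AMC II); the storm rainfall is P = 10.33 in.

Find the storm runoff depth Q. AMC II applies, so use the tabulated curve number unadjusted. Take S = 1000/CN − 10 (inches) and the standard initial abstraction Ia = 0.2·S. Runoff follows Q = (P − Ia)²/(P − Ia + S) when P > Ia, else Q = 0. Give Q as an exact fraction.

AMC II — tabulated CN = 58 applies directly.
Max retention: S = 1000/58 − 10 = 210/29 in (≈ 7.241 in)
Ia = 0.2S: 0.2·7.241 = 1.448 in (exactly 42/29)
Since P=10.330 > Ia=1.448: effective rainfall P−Ia = 25757/2900 in
Runoff Q = (P−Ia)²/(P−Ia+S) = (8.882)²/(8.882+7.241) = 663423049/135595300 ≈ 4.893 in

Q = 663423049/135595300 in ≈ 4.893 in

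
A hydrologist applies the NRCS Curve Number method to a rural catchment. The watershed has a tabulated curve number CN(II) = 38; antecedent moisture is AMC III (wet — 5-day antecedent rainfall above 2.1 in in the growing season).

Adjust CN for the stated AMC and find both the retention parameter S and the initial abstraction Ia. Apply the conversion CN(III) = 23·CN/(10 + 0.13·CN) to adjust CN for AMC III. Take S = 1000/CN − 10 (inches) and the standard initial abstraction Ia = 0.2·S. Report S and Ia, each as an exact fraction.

Adjust CN=38 to AMC III: 23·38/(10 + 0.13·38) → 874 ÷ (747/50) = 43700/747 ≈ 58.501
Max retention: S = 1000/(43700/747) − 10 = 3100/437 in (≈ 7.094 in)
Initial abstraction Ia = S/5 = (3100/437)/5 = 620/437 ≈ 1.419 in

S = 3100/437 in ≈ 7.094 in; Ia = 620/437 in ≈ 1.419 in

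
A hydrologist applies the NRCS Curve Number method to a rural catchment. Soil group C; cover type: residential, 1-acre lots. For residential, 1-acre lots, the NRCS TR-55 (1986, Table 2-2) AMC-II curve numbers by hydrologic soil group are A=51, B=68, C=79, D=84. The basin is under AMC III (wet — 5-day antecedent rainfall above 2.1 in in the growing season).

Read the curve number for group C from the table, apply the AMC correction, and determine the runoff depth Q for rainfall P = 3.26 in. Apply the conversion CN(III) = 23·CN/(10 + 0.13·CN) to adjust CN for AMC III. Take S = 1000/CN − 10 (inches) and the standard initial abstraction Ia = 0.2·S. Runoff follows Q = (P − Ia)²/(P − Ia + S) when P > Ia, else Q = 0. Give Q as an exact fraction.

Q = 75719079241/34538535350 in ≈ 2.192 in

NRCS table: residential, 1-acre lots, soil group C → CN(II) = 79
Adjust CN=79 to AMC III: 23·79/(10 + 0.13·79) → 1817 ÷ (2027/100) = 181700/2027 ≈ 89.640
Retention S: 1000/CN − 10 with CN=89.640 → S = 2100/1817 ≈ 1.156 in
Initial abstraction Ia = S/5 = (2100/1817)/5 = 420/1817 ≈ 0.231 in
P − Ia = 3.260 − 0.231 = 275171/90850 ≈ 3.029 in (> 0, runoff occurs)
Q: (275171/90850)² ÷ (380171/90850) = 75719079241/34538535350 in (≈ 2.192 in)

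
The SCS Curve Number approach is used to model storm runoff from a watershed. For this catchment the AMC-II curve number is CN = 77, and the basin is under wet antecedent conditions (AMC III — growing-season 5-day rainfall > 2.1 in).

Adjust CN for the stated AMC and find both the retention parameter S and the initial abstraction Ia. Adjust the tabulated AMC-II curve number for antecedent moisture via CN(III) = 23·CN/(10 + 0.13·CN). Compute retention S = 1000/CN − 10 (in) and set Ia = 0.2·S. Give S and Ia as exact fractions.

S = 100/77 in ≈ 1.299 in; Ia = 20/77 in ≈ 0.260 in

CN(III) from CN(II)=77: (23·77)/(10 + 0.13·77) = 7700/87 ≈ 88.506
Retention S: 1000/CN − 10 with CN=88.506 → S = 100/77 ≈ 1.299 in
Ia = 0.2S: 0.2·1.299 = 0.260 in (exactly 20/77)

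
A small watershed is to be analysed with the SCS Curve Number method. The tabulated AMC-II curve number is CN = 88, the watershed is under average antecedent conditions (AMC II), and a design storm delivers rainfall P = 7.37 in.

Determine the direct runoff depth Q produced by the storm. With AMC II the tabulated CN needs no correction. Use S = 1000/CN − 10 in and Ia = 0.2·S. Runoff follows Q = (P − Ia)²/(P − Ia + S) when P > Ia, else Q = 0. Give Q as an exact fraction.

Q = 60949249/10237700 in ≈ 5.953 in

Average conditions: CN = 88 (no AMC adjustment).
Max retention: S = 1000/88 − 10 = 15/11 in (≈ 1.364 in)
Ia = 0.2·(15/11) = 3/11 in ≈ 0.273 in
P − Ia = 7.370 − 0.273 = 7807/1100 ≈ 7.097 in (> 0, runoff occurs)
Q = (7807/1100)²/((7807/1100) + 15/11) = (60949249/1210000)/(9307/1100) = 60949249/10237700 in ≈ 5.953 in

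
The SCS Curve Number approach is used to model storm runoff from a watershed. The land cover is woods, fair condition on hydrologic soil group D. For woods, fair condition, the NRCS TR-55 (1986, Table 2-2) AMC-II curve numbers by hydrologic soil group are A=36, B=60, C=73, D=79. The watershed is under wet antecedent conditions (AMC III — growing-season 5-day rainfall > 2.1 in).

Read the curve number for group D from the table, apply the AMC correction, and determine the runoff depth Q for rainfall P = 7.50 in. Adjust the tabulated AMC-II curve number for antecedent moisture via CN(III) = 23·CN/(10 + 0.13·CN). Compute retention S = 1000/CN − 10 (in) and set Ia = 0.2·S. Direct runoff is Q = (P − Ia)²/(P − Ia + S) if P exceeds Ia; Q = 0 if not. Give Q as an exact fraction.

Q = 46516815/7416994 in ≈ 6.272 in

NRCS table: woods, fair condition, soil group D → CN(II) = 79
CN(III) from CN(II)=79: (23·79)/(10 + 0.13·79) = 181700/2027 ≈ 89.640
Max retention: S = 1000/(181700/2027) − 10 = 2100/1817 in (≈ 1.156 in)
Initial abstraction Ia = S/5 = (2100/1817)/5 = 420/1817 ≈ 0.231 in
P − Ia = 7.500 − 0.231 = 26415/3634 ≈ 7.269 in (> 0, runoff occurs)
Q = (26415/3634)²/((26415/3634) + 2100/1817) = (697752225/13205956)/(30615/3634) = 46516815/7416994 in ≈ 6.272 in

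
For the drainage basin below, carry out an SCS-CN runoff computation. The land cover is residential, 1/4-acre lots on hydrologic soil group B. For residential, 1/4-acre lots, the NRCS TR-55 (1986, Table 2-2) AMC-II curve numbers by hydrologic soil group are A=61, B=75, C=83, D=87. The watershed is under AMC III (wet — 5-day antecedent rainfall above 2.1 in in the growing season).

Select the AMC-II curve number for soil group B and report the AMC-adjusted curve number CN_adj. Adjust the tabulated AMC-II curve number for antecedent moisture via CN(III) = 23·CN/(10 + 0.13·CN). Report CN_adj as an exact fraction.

CN_adj = 6900/79 ≈ 87.342

NRCS table: residential, 1/4-acre lots, soil group B → CN(II) = 75
Adjust CN=75 to AMC III: 23·75/(10 + 0.13·75) → 1725 ÷ (79/4) = 6900/79 ≈ 87.342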